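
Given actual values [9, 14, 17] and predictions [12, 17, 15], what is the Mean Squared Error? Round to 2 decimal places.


Differences: [-3, -3, 2]
Squared errors: [9, 9, 4]
Sum of squared errors = 22
MSE = 22 / 3 = 7.33

7.33


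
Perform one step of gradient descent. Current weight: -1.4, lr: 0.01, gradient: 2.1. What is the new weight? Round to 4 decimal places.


w_new = w_old - lr * gradient
= -1.4 - 0.01 * 2.1
= -1.4 - (0.021)
= -1.4210

-1.4210


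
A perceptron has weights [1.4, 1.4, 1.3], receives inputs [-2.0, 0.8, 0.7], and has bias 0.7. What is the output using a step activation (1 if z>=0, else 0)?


z = w . x + b
= 1.4*-2.0 + 1.4*0.8 + 1.3*0.7 + 0.7
= -2.8 + 1.12 + 0.91 + 0.7
= -0.77 + 0.7
= -0.07
Since z = -0.07 < 0, output = 0

0


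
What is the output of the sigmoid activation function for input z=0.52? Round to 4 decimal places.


sigmoid(z) = 1 / (1 + exp(-z))
exp(-(0.52)) = exp(-0.52) = 0.5945
1 + 0.5945 = 1.5945
1 / 1.5945 = 0.6271

0.6271


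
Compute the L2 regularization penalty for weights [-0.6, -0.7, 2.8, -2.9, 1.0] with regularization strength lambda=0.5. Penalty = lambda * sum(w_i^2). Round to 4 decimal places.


Squaring each weight:
(-0.6)^2 = 0.36
(-0.7)^2 = 0.49
2.8^2 = 7.84
(-2.9)^2 = 8.41
1.0^2 = 1.0
Sum of squares = 18.1
Penalty = 0.5 * 18.1 = 9.0500

9.0500


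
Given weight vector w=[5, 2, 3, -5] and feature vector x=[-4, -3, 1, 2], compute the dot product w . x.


Element-wise products:
5 * -4 = -20
2 * -3 = -6
3 * 1 = 3
-5 * 2 = -10
Sum = -20 + -6 + 3 + -10
= -33

-33


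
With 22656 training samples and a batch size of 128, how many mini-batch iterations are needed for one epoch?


Iterations per epoch = dataset_size / batch_size
= 22656 / 128
= 177

177


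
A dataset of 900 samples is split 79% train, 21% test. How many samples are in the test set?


Train samples = 900 * 79% = 711
Test samples = 900 - 711
= 189

189


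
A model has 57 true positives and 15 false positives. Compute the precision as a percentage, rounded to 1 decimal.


Precision = TP / (TP + FP) * 100
= 57 / (57 + 15)
= 57 / 72
= 0.7917
= 79.2%

79.2


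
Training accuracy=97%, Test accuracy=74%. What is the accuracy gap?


Gap = train_accuracy - test_accuracy
= 97 - 74
= 23%
This large gap strongly indicates overfitting.

23


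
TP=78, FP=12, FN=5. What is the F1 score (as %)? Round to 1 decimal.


Precision = TP / (TP + FP) = 78 / 90 = 0.8667
Recall = TP / (TP + FN) = 78 / 83 = 0.9398
F1 = 2 * P * R / (P + R)
= 2 * 0.8667 * 0.9398 / (0.8667 + 0.9398)
= 1.6289 / 1.8064
= 0.9017
As percentage: 90.2%

90.2


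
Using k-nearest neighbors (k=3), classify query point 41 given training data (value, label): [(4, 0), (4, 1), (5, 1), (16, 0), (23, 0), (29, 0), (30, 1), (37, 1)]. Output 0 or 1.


Distances from query 41:
Point 37 (class 1): distance = 4
Point 30 (class 1): distance = 11
Point 29 (class 0): distance = 12
K=3 nearest neighbors: classes = [1, 1, 0]
Votes for class 1: 2 / 3
Majority vote => class 1

1


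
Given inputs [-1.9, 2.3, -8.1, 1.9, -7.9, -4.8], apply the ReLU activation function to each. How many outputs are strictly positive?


ReLU(x) = max(0, x) for each element:
ReLU(-1.9) = 0
ReLU(2.3) = 2.3
ReLU(-8.1) = 0
ReLU(1.9) = 1.9
ReLU(-7.9) = 0
ReLU(-4.8) = 0
Active neurons (>0): 2

2


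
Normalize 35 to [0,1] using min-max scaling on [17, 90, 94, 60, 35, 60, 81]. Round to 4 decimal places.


Min = 17, Max = 94
Range = 94 - 17 = 77
Scaled = (x - min) / (max - min)
= (35 - 17) / 77
= 18 / 77
= 0.2338

0.2338


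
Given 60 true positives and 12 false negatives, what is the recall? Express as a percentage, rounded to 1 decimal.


Recall = TP / (TP + FN) * 100
= 60 / (60 + 12)
= 60 / 72
= 0.8333
= 83.3%

83.3


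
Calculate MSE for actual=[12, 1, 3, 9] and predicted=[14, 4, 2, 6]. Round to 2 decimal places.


Differences: [-2, -3, 1, 3]
Squared errors: [4, 9, 1, 9]
Sum of squared errors = 23
MSE = 23 / 4 = 5.75

5.75


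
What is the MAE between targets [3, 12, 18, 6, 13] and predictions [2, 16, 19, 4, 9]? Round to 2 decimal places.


Absolute errors: [1, 4, 1, 2, 4]
Sum of absolute errors = 12
MAE = 12 / 5 = 2.40

2.40


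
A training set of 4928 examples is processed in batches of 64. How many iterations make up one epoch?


Iterations per epoch = dataset_size / batch_size
= 4928 / 64
= 77

77


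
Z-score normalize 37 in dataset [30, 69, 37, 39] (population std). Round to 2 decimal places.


Mean = (30 + 69 + 37 + 39) / 4 = 43.75
Variance = sum((x_i - mean)^2) / n = 223.6875
Std = sqrt(223.6875) = 14.9562
Z = (x - mean) / std
= (37 - 43.75) / 14.9562
= -6.75 / 14.9562
= -0.45

-0.45


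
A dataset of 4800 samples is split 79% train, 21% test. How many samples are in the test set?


Train samples = 4800 * 79% = 3792
Test samples = 4800 - 3792
= 1008

1008


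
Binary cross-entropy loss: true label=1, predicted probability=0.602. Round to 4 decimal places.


For y=1: Loss = -log(p)
= -log(0.602)
= -(-0.5075)
= 0.5075

0.5075


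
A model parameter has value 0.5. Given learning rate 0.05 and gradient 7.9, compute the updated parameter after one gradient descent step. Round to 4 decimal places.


w_new = w_old - lr * gradient
= 0.5 - 0.05 * 7.9
= 0.5 - (0.395)
= 0.1050

0.1050


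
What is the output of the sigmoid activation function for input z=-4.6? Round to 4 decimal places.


sigmoid(z) = 1 / (1 + exp(-z))
exp(-(-4.6)) = exp(4.6) = 99.4843
1 + 99.4843 = 100.4843
1 / 100.4843 = 0.0100

0.0100


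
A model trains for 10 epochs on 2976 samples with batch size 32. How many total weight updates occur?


Iterations per epoch = 2976 / 32 = 93
Total updates = iterations_per_epoch * epochs
= 93 * 10
= 930

930


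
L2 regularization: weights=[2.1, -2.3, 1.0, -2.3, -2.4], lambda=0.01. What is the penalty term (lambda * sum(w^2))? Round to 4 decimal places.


Squaring each weight:
2.1^2 = 4.41
(-2.3)^2 = 5.29
1.0^2 = 1.0
(-2.3)^2 = 5.29
(-2.4)^2 = 5.76
Sum of squares = 21.75
Penalty = 0.01 * 21.75 = 0.2175

0.2175


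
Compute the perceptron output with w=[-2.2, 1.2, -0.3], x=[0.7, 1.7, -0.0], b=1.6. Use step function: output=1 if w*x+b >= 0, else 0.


z = w . x + b
= -2.2*0.7 + 1.2*1.7 + -0.3*-0.0 + 1.6
= -1.54 + 2.04 + 0.0 + 1.6
= 0.5 + 1.6
= 2.1
Since z = 2.1 >= 0, output = 1

1


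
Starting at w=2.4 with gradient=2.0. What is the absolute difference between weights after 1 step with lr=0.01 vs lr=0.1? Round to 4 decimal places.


With lr=0.01: w_new = 2.4 - 0.01 * 2.0 = 2.38
With lr=0.1: w_new = 2.4 - 0.1 * 2.0 = 2.2
Absolute difference = |2.38 - 2.2|
= 0.1800

0.1800


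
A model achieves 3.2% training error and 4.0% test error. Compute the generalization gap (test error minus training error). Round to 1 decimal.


Generalization gap = test_error - train_error
= 4.0 - 3.2
= 0.8%
A small gap suggests good generalization.

0.8


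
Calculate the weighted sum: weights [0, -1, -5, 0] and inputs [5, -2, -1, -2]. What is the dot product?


Element-wise products:
0 * 5 = 0
-1 * -2 = 2
-5 * -1 = 5
0 * -2 = 0
Sum = 0 + 2 + 5 + 0
= 7

7


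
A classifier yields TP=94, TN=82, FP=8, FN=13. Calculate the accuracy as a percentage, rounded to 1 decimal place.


Accuracy = (TP + TN) / (TP + TN + FP + FN) * 100
= (94 + 82) / (94 + 82 + 8 + 13)
= 176 / 197
= 0.8934
= 89.3%

89.3


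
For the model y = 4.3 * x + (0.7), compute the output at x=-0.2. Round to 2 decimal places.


y = 4.3 * -0.2 + (0.7)
= -0.86 + (0.7)
= -0.16

-0.16


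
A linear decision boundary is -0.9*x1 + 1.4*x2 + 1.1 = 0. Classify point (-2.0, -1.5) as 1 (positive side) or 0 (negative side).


Compute -0.9 * -2.0 + 1.4 * -1.5 + 1.1
= 1.8 + -2.1 + 1.1
= 0.8
Since 0.8 >= 0, the point is on the positive side.

1


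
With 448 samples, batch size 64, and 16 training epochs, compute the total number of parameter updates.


Iterations per epoch = 448 / 64 = 7
Total updates = iterations_per_epoch * epochs
= 7 * 16
= 112

112


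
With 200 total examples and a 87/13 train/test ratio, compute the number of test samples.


Train samples = 200 * 87% = 174
Test samples = 200 - 174
= 26

26


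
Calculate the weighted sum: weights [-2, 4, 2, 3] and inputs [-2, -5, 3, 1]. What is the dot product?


Element-wise products:
-2 * -2 = 4
4 * -5 = -20
2 * 3 = 6
3 * 1 = 3
Sum = 4 + -20 + 6 + 3
= -7

-7


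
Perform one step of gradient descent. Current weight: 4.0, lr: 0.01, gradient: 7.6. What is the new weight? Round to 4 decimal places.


w_new = w_old - lr * gradient
= 4.0 - 0.01 * 7.6
= 4.0 - (0.076)
= 3.9240

3.9240


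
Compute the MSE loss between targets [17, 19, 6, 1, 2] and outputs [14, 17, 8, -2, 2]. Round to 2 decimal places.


Differences: [3, 2, -2, 3, 0]
Squared errors: [9, 4, 4, 9, 0]
Sum of squared errors = 26
MSE = 26 / 5 = 5.20

5.20


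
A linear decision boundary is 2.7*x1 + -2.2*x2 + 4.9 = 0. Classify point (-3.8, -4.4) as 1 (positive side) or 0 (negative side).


Compute 2.7 * -3.8 + -2.2 * -4.4 + 4.9
= -10.26 + 9.68 + 4.9
= 4.32
Since 4.32 >= 0, the point is on the positive side.

1


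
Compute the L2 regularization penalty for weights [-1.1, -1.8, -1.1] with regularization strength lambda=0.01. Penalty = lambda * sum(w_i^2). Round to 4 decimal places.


Squaring each weight:
(-1.1)^2 = 1.21
(-1.8)^2 = 3.24
(-1.1)^2 = 1.21
Sum of squares = 5.66
Penalty = 0.01 * 5.66 = 0.0566

0.0566


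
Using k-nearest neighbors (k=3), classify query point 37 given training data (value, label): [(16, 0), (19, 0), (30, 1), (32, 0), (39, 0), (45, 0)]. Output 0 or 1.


Distances from query 37:
Point 39 (class 0): distance = 2
Point 32 (class 0): distance = 5
Point 30 (class 1): distance = 7
K=3 nearest neighbors: classes = [0, 0, 1]
Votes for class 1: 1 / 3
Majority vote => class 0

0


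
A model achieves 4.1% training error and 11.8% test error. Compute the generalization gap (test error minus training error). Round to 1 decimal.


Generalization gap = test_error - train_error
= 11.8 - 4.1
= 7.7%
A moderate gap.

7.7


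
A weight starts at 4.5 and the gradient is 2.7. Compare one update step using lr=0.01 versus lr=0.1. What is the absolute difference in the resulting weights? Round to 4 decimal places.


With lr=0.01: w_new = 4.5 - 0.01 * 2.7 = 4.473
With lr=0.1: w_new = 4.5 - 0.1 * 2.7 = 4.23
Absolute difference = |4.473 - 4.23|
= 0.2430

0.2430


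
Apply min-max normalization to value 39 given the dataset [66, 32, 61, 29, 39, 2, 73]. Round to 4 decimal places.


Min = 2, Max = 73
Range = 73 - 2 = 71
Scaled = (x - min) / (max - min)
= (39 - 2) / 71
= 37 / 71
= 0.5211

0.5211


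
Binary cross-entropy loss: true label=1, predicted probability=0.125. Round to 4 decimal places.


For y=1: Loss = -log(p)
= -log(0.125)
= -(-2.0794)
= 2.0794

2.0794


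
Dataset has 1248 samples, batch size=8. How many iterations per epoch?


Iterations per epoch = dataset_size / batch_size
= 1248 / 8
= 156

156


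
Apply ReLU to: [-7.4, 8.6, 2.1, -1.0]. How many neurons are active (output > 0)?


ReLU(x) = max(0, x) for each element:
ReLU(-7.4) = 0
ReLU(8.6) = 8.6
ReLU(2.1) = 2.1
ReLU(-1.0) = 0
Active neurons (>0): 2

2


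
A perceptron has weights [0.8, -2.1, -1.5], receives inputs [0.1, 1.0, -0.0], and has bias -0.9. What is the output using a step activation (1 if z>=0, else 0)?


z = w . x + b
= 0.8*0.1 + -2.1*1.0 + -1.5*-0.0 + -0.9
= 0.08 + -2.1 + 0.0 + -0.9
= -2.02 + -0.9
= -2.92
Since z = -2.92 < 0, output = 0

0


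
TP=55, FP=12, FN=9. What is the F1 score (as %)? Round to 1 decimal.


Precision = TP / (TP + FP) = 55 / 67 = 0.8209
Recall = TP / (TP + FN) = 55 / 64 = 0.8594
F1 = 2 * P * R / (P + R)
= 2 * 0.8209 * 0.8594 / (0.8209 + 0.8594)
= 1.4109 / 1.6803
= 0.8397
As percentage: 84.0%

84.0


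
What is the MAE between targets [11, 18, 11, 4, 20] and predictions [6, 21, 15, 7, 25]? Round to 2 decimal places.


Absolute errors: [5, 3, 4, 3, 5]
Sum of absolute errors = 20
MAE = 20 / 5 = 4.00

4.00


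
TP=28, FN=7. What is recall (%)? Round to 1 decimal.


Recall = TP / (TP + FN) * 100
= 28 / (28 + 7)
= 28 / 35
= 0.8
= 80.0%

80.0


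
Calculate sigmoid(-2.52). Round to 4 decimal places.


sigmoid(z) = 1 / (1 + exp(-z))
exp(-(-2.52)) = exp(2.52) = 12.4286
1 + 12.4286 = 13.4286
1 / 13.4286 = 0.0745

0.0745


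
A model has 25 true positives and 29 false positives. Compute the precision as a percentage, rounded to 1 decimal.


Precision = TP / (TP + FP) * 100
= 25 / (25 + 29)
= 25 / 54
= 0.463
= 46.3%

46.3


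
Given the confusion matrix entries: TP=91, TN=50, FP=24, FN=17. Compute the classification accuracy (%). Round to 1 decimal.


Accuracy = (TP + TN) / (TP + TN + FP + FN) * 100
= (91 + 50) / (91 + 50 + 24 + 17)
= 141 / 182
= 0.7747
= 77.5%

77.5


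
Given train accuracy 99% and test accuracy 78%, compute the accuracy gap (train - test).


Gap = train_accuracy - test_accuracy
= 99 - 78
= 21%
This large gap strongly indicates overfitting.

21


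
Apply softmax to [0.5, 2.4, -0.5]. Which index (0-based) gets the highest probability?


Softmax is a monotonic transformation, so it preserves the argmax.
We need to find the index of the maximum logit.
Index 0: 0.5
Index 1: 2.4
Index 2: -0.5
Maximum logit = 2.4 at index 1

1


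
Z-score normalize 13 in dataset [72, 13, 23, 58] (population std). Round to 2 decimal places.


Mean = (72 + 13 + 23 + 58) / 4 = 41.5
Variance = sum((x_i - mean)^2) / n = 589.25
Std = sqrt(589.25) = 24.2745
Z = (x - mean) / std
= (13 - 41.5) / 24.2745
= -28.5 / 24.2745
= -1.17

-1.17


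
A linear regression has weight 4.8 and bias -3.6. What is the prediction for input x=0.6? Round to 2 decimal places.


y = 4.8 * 0.6 + (-3.6)
= 2.88 + (-3.6)
= -0.72

-0.72


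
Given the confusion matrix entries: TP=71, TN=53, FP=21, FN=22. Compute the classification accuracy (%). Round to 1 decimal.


Accuracy = (TP + TN) / (TP + TN + FP + FN) * 100
= (71 + 53) / (71 + 53 + 21 + 22)
= 124 / 167
= 0.7425
= 74.3%

74.3


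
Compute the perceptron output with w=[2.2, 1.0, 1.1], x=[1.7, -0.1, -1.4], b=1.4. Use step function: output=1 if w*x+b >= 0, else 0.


z = w . x + b
= 2.2*1.7 + 1.0*-0.1 + 1.1*-1.4 + 1.4
= 3.74 + -0.1 + -1.54 + 1.4
= 2.1 + 1.4
= 3.5
Since z = 3.5 >= 0, output = 1

1


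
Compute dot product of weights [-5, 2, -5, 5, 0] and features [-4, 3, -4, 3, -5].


Element-wise products:
-5 * -4 = 20
2 * 3 = 6
-5 * -4 = 20
5 * 3 = 15
0 * -5 = 0
Sum = 20 + 6 + 20 + 15 + 0
= 61

61


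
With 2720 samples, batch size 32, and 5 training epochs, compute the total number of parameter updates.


Iterations per epoch = 2720 / 32 = 85
Total updates = iterations_per_epoch * epochs
= 85 * 5
= 425

425


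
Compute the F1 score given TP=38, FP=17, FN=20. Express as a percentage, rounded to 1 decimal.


Precision = TP / (TP + FP) = 38 / 55 = 0.6909
Recall = TP / (TP + FN) = 38 / 58 = 0.6552
F1 = 2 * P * R / (P + R)
= 2 * 0.6909 * 0.6552 / (0.6909 + 0.6552)
= 0.9053 / 1.3461
= 0.6726
As percentage: 67.3%

67.3


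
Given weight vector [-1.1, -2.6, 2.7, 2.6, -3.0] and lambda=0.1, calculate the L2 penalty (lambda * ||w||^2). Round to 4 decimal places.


Squaring each weight:
(-1.1)^2 = 1.21
(-2.6)^2 = 6.76
2.7^2 = 7.29
2.6^2 = 6.76
(-3.0)^2 = 9.0
Sum of squares = 31.02
Penalty = 0.1 * 31.02 = 3.1020

3.1020


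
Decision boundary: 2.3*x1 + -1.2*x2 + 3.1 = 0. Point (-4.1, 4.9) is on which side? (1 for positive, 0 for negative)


Compute 2.3 * -4.1 + -1.2 * 4.9 + 3.1
= -9.43 + -5.88 + 3.1
= -12.21
Since -12.21 < 0, the point is on the negative side.

0


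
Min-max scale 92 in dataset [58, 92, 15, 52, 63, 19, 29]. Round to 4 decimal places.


Min = 15, Max = 92
Range = 92 - 15 = 77
Scaled = (x - min) / (max - min)
= (92 - 15) / 77
= 77 / 77
= 1.0000

1.0000


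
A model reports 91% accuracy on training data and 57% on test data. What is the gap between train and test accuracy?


Gap = train_accuracy - test_accuracy
= 91 - 57
= 34%
This large gap strongly indicates overfitting.

34


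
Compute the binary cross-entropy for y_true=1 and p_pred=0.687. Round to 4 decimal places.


For y=1: Loss = -log(p)
= -log(0.687)
= -(-0.3754)
= 0.3754

0.3754


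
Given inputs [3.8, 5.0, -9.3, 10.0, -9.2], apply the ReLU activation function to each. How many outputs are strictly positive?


ReLU(x) = max(0, x) for each element:
ReLU(3.8) = 3.8
ReLU(5.0) = 5.0
ReLU(-9.3) = 0
ReLU(10.0) = 10.0
ReLU(-9.2) = 0
Active neurons (>0): 3

3


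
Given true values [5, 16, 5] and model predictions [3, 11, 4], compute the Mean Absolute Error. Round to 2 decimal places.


Absolute errors: [2, 5, 1]
Sum of absolute errors = 8
MAE = 8 / 3 = 2.67

2.67


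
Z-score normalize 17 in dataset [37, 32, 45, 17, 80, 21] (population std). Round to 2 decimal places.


Mean = (37 + 32 + 45 + 17 + 80 + 21) / 6 = 38.6667
Variance = sum((x_i - mean)^2) / n = 429.5556
Std = sqrt(429.5556) = 20.7257
Z = (x - mean) / std
= (17 - 38.6667) / 20.7257
= -21.6667 / 20.7257
= -1.05

-1.05


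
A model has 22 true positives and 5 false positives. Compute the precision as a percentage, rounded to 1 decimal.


Precision = TP / (TP + FP) * 100
= 22 / (22 + 5)
= 22 / 27
= 0.8148
= 81.5%

81.5


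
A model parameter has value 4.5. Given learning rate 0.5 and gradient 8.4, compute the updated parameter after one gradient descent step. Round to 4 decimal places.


w_new = w_old - lr * gradient
= 4.5 - 0.5 * 8.4
= 4.5 - (4.2)
= 0.3000

0.3000


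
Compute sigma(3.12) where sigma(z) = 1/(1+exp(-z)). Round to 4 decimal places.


sigmoid(z) = 1 / (1 + exp(-z))
exp(-(3.12)) = exp(-3.12) = 0.0442
1 + 0.0442 = 1.0442
1 / 1.0442 = 0.9577

0.9577


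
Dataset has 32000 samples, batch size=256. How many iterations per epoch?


Iterations per epoch = dataset_size / batch_size
= 32000 / 256
= 125

125


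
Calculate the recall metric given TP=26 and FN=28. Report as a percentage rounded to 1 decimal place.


Recall = TP / (TP + FN) * 100
= 26 / (26 + 28)
= 26 / 54
= 0.4815
= 48.1%

48.1


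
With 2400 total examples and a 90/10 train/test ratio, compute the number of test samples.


Train samples = 2400 * 90% = 2160
Test samples = 2400 - 2160
= 240

240


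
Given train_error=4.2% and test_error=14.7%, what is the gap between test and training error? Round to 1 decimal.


Generalization gap = test_error - train_error
= 14.7 - 4.2
= 10.5%
A large gap suggests overfitting.

10.5


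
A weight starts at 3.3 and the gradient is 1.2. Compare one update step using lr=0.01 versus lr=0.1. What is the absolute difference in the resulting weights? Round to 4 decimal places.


With lr=0.01: w_new = 3.3 - 0.01 * 1.2 = 3.288
With lr=0.1: w_new = 3.3 - 0.1 * 1.2 = 3.18
Absolute difference = |3.288 - 3.18|
= 0.1080

0.1080


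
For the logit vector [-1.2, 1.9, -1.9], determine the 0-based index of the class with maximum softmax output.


Softmax is a monotonic transformation, so it preserves the argmax.
We need to find the index of the maximum logit.
Index 0: -1.2
Index 1: 1.9
Index 2: -1.9
Maximum logit = 1.9 at index 1

1


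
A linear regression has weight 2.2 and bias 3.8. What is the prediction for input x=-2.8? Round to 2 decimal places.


y = 2.2 * -2.8 + (3.8)
= -6.16 + (3.8)
= -2.36

-2.36


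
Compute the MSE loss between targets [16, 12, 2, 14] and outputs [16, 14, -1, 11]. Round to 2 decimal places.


Differences: [0, -2, 3, 3]
Squared errors: [0, 4, 9, 9]
Sum of squared errors = 22
MSE = 22 / 4 = 5.50

5.50


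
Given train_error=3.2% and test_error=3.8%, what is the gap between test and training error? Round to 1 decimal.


Generalization gap = test_error - train_error
= 3.8 - 3.2
= 0.6%
A small gap suggests good generalization.

0.6


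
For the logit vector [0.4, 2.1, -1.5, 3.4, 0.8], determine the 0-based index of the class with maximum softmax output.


Softmax is a monotonic transformation, so it preserves the argmax.
We need to find the index of the maximum logit.
Index 0: 0.4
Index 1: 2.1
Index 2: -1.5
Index 3: 3.4
Index 4: 0.8
Maximum logit = 3.4 at index 3

3


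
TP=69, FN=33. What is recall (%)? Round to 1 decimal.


Recall = TP / (TP + FN) * 100
= 69 / (69 + 33)
= 69 / 102
= 0.6765
= 67.6%

67.6


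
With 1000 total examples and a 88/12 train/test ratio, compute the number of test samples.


Train samples = 1000 * 88% = 880
Test samples = 1000 - 880
= 120

120


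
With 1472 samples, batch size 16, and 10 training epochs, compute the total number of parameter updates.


Iterations per epoch = 1472 / 16 = 92
Total updates = iterations_per_epoch * epochs
= 92 * 10
= 920

920


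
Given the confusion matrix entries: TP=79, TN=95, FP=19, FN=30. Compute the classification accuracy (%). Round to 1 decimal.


Accuracy = (TP + TN) / (TP + TN + FP + FN) * 100
= (79 + 95) / (79 + 95 + 19 + 30)
= 174 / 223
= 0.7803
= 78.0%

78.0


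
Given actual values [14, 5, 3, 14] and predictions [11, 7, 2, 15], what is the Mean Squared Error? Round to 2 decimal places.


Differences: [3, -2, 1, -1]
Squared errors: [9, 4, 1, 1]
Sum of squared errors = 15
MSE = 15 / 4 = 3.75

3.75


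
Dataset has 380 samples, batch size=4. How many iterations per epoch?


Iterations per epoch = dataset_size / batch_size
= 380 / 4
= 95

95


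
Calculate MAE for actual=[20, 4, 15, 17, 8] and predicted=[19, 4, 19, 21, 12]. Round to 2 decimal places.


Absolute errors: [1, 0, 4, 4, 4]
Sum of absolute errors = 13
MAE = 13 / 5 = 2.60

2.60


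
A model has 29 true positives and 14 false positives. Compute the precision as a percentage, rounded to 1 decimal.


Precision = TP / (TP + FP) * 100
= 29 / (29 + 14)
= 29 / 43
= 0.6744
= 67.4%

67.4


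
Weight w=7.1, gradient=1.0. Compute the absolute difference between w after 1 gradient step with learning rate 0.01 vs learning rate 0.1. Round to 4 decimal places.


With lr=0.01: w_new = 7.1 - 0.01 * 1.0 = 7.09
With lr=0.1: w_new = 7.1 - 0.1 * 1.0 = 7.0
Absolute difference = |7.09 - 7.0|
= 0.0900

0.0900


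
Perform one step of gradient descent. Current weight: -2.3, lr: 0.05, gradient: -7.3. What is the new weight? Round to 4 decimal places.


w_new = w_old - lr * gradient
= -2.3 - 0.05 * -7.3
= -2.3 - (-0.365)
= -1.9350

-1.9350


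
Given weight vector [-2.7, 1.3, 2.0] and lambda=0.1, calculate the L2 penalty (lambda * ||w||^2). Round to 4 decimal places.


Squaring each weight:
(-2.7)^2 = 7.29
1.3^2 = 1.69
2.0^2 = 4.0
Sum of squares = 12.98
Penalty = 0.1 * 12.98 = 1.2980

1.2980


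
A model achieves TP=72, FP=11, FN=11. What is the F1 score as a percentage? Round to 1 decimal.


Precision = TP / (TP + FP) = 72 / 83 = 0.8675
Recall = TP / (TP + FN) = 72 / 83 = 0.8675
F1 = 2 * P * R / (P + R)
= 2 * 0.8675 * 0.8675 / (0.8675 + 0.8675)
= 1.505 / 1.7349
= 0.8675
As percentage: 86.7%

86.7


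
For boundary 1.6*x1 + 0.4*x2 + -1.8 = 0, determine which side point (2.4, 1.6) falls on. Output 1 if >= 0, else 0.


Compute 1.6 * 2.4 + 0.4 * 1.6 + -1.8
= 3.84 + 0.64 + -1.8
= 2.68
Since 2.68 >= 0, the point is on the positive side.

1


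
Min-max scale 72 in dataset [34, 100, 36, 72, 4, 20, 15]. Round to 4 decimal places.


Min = 4, Max = 100
Range = 100 - 4 = 96
Scaled = (x - min) / (max - min)
= (72 - 4) / 96
= 68 / 96
= 0.7083

0.7083


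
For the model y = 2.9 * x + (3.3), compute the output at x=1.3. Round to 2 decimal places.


y = 2.9 * 1.3 + (3.3)
= 3.77 + (3.3)
= 7.07

7.07


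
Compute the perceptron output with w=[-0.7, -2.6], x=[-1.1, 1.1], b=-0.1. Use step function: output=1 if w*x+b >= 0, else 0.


z = w . x + b
= -0.7*-1.1 + -2.6*1.1 + -0.1
= 0.77 + -2.86 + -0.1
= -2.09 + -0.1
= -2.19
Since z = -2.19 < 0, output = 0

0


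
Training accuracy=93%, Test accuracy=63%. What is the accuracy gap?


Gap = train_accuracy - test_accuracy
= 93 - 63
= 30%
This large gap strongly indicates overfitting.

30


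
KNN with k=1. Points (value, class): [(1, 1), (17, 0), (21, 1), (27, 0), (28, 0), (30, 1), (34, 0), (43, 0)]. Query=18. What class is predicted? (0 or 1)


Distances from query 18:
Point 17 (class 0): distance = 1
K=1 nearest neighbors: classes = [0]
Votes for class 1: 0 / 1
Majority vote => class 0

0


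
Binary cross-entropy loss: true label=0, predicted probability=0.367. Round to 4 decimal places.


For y=0: Loss = -log(1-p)
= -log(1 - 0.367)
= -log(0.633)
= -(-0.4573)
= 0.4573

0.4573


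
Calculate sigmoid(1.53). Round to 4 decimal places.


sigmoid(z) = 1 / (1 + exp(-z))
exp(-(1.53)) = exp(-1.53) = 0.2165
1 + 0.2165 = 1.2165
1 / 1.2165 = 0.8220

0.8220


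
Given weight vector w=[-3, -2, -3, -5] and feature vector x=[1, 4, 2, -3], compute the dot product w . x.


Element-wise products:
-3 * 1 = -3
-2 * 4 = -8
-3 * 2 = -6
-5 * -3 = 15
Sum = -3 + -8 + -6 + 15
= -2

-2


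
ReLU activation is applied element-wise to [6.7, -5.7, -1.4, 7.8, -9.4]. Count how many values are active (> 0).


ReLU(x) = max(0, x) for each element:
ReLU(6.7) = 6.7
ReLU(-5.7) = 0
ReLU(-1.4) = 0
ReLU(7.8) = 7.8
ReLU(-9.4) = 0
Active neurons (>0): 2

2


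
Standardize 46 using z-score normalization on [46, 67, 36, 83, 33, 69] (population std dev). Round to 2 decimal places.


Mean = (46 + 67 + 36 + 83 + 33 + 69) / 6 = 55.6667
Variance = sum((x_i - mean)^2) / n = 341.2222
Std = sqrt(341.2222) = 18.4722
Z = (x - mean) / std
= (46 - 55.6667) / 18.4722
= -9.6667 / 18.4722
= -0.52

-0.52


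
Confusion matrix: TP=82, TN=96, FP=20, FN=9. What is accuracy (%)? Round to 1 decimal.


Accuracy = (TP + TN) / (TP + TN + FP + FN) * 100
= (82 + 96) / (82 + 96 + 20 + 9)
= 178 / 207
= 0.8599
= 86.0%

86.0


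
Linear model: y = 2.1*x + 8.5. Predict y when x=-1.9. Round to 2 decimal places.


y = 2.1 * -1.9 + (8.5)
= -3.99 + (8.5)
= 4.51

4.51


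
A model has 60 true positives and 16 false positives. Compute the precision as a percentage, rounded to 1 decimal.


Precision = TP / (TP + FP) * 100
= 60 / (60 + 16)
= 60 / 76
= 0.7895
= 78.9%

78.9


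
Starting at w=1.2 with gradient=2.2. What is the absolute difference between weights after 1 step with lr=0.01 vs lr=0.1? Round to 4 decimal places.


With lr=0.01: w_new = 1.2 - 0.01 * 2.2 = 1.178
With lr=0.1: w_new = 1.2 - 0.1 * 2.2 = 0.98
Absolute difference = |1.178 - 0.98|
= 0.1980

0.1980


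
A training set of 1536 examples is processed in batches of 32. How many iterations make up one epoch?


Iterations per epoch = dataset_size / batch_size
= 1536 / 32
= 48

48


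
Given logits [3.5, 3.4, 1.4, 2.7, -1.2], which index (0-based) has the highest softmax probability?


Softmax is a monotonic transformation, so it preserves the argmax.
We need to find the index of the maximum logit.
Index 0: 3.5
Index 1: 3.4
Index 2: 1.4
Index 3: 2.7
Index 4: -1.2
Maximum logit = 3.5 at index 0

0


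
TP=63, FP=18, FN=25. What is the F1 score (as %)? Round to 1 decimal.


Precision = TP / (TP + FP) = 63 / 81 = 0.7778
Recall = TP / (TP + FN) = 63 / 88 = 0.7159
F1 = 2 * P * R / (P + R)
= 2 * 0.7778 * 0.7159 / (0.7778 + 0.7159)
= 1.1136 / 1.4937
= 0.7456
As percentage: 74.6%

74.6


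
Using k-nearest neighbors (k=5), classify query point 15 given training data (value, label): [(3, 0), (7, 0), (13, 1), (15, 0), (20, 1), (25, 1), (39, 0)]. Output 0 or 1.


Distances from query 15:
Point 15 (class 0): distance = 0
Point 13 (class 1): distance = 2
Point 20 (class 1): distance = 5
Point 7 (class 0): distance = 8
Point 25 (class 1): distance = 10
K=5 nearest neighbors: classes = [0, 1, 1, 0, 1]
Votes for class 1: 3 / 5
Majority vote => class 1

1


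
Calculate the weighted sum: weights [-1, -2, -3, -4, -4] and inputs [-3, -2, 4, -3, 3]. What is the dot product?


Element-wise products:
-1 * -3 = 3
-2 * -2 = 4
-3 * 4 = -12
-4 * -3 = 12
-4 * 3 = -12
Sum = 3 + 4 + -12 + 12 + -12
= -5

-5


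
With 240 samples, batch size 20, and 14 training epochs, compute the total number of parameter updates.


Iterations per epoch = 240 / 20 = 12
Total updates = iterations_per_epoch * epochs
= 12 * 14
= 168

168


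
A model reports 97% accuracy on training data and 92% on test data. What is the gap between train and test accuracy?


Gap = train_accuracy - test_accuracy
= 97 - 92
= 5%
This moderate gap may indicate mild overfitting.

5


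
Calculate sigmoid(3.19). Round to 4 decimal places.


sigmoid(z) = 1 / (1 + exp(-z))
exp(-(3.19)) = exp(-3.19) = 0.0412
1 + 0.0412 = 1.0412
1 / 1.0412 = 0.9605

0.9605


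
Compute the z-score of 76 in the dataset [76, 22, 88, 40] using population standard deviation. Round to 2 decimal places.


Mean = (76 + 22 + 88 + 40) / 4 = 56.5
Variance = sum((x_i - mean)^2) / n = 708.75
Std = sqrt(708.75) = 26.6224
Z = (x - mean) / std
= (76 - 56.5) / 26.6224
= 19.5 / 26.6224
= 0.73

0.73


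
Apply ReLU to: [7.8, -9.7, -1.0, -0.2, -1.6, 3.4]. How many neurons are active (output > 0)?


ReLU(x) = max(0, x) for each element:
ReLU(7.8) = 7.8
ReLU(-9.7) = 0
ReLU(-1.0) = 0
ReLU(-0.2) = 0
ReLU(-1.6) = 0
ReLU(3.4) = 3.4
Active neurons (>0): 2

2


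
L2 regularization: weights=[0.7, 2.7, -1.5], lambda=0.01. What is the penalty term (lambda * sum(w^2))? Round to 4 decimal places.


Squaring each weight:
0.7^2 = 0.49
2.7^2 = 7.29
(-1.5)^2 = 2.25
Sum of squares = 10.03
Penalty = 0.01 * 10.03 = 0.1003

0.1003


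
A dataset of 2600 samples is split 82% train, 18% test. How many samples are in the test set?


Train samples = 2600 * 82% = 2132
Test samples = 2600 - 2132
= 468

468


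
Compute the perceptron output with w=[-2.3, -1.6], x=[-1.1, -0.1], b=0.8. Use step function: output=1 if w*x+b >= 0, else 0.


z = w . x + b
= -2.3*-1.1 + -1.6*-0.1 + 0.8
= 2.53 + 0.16 + 0.8
= 2.69 + 0.8
= 3.49
Since z = 3.49 >= 0, output = 1

1


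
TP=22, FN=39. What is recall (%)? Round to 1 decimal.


Recall = TP / (TP + FN) * 100
= 22 / (22 + 39)
= 22 / 61
= 0.3607
= 36.1%

36.1


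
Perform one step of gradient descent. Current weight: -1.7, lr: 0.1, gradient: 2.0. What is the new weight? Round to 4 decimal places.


w_new = w_old - lr * gradient
= -1.7 - 0.1 * 2.0
= -1.7 - (0.2)
= -1.9000

-1.9000


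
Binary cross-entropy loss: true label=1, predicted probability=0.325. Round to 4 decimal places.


For y=1: Loss = -log(p)
= -log(0.325)
= -(-1.1239)
= 1.1239

1.1239


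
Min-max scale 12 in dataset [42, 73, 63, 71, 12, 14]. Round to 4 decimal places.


Min = 12, Max = 73
Range = 73 - 12 = 61
Scaled = (x - min) / (max - min)
= (12 - 12) / 61
= 0 / 61
= 0.0000

0.0000


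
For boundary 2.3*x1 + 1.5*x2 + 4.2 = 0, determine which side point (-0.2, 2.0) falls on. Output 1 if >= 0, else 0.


Compute 2.3 * -0.2 + 1.5 * 2.0 + 4.2
= -0.46 + 3.0 + 4.2
= 6.74
Since 6.74 >= 0, the point is on the positive side.

1


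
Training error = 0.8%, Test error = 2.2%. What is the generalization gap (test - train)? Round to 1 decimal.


Generalization gap = test_error - train_error
= 2.2 - 0.8
= 1.4%
A small gap suggests good generalization.

1.4


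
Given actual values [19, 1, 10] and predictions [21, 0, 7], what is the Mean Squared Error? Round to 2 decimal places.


Differences: [-2, 1, 3]
Squared errors: [4, 1, 9]
Sum of squared errors = 14
MSE = 14 / 3 = 4.67

4.67


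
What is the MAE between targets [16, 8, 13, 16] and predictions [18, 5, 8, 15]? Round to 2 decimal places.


Absolute errors: [2, 3, 5, 1]
Sum of absolute errors = 11
MAE = 11 / 4 = 2.75

2.75


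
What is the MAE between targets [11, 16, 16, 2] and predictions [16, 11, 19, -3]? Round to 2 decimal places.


Absolute errors: [5, 5, 3, 5]
Sum of absolute errors = 18
MAE = 18 / 4 = 4.50

4.50


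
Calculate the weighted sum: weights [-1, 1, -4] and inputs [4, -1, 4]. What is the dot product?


Element-wise products:
-1 * 4 = -4
1 * -1 = -1
-4 * 4 = -16
Sum = -4 + -1 + -16
= -21

-21


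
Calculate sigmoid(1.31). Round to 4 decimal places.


sigmoid(z) = 1 / (1 + exp(-z))
exp(-(1.31)) = exp(-1.31) = 0.2698
1 + 0.2698 = 1.2698
1 / 1.2698 = 0.7875

0.7875


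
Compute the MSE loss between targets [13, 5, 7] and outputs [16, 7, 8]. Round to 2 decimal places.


Differences: [-3, -2, -1]
Squared errors: [9, 4, 1]
Sum of squared errors = 14
MSE = 14 / 3 = 4.67

4.67


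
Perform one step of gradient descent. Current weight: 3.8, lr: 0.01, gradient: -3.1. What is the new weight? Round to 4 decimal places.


w_new = w_old - lr * gradient
= 3.8 - 0.01 * -3.1
= 3.8 - (-0.031)
= 3.8310

3.8310


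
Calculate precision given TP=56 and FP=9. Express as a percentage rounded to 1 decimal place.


Precision = TP / (TP + FP) * 100
= 56 / (56 + 9)
= 56 / 65
= 0.8615
= 86.2%

86.2


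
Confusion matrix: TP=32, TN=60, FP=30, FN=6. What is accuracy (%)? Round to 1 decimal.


Accuracy = (TP + TN) / (TP + TN + FP + FN) * 100
= (32 + 60) / (32 + 60 + 30 + 6)
= 92 / 128
= 0.7188
= 71.9%

71.9


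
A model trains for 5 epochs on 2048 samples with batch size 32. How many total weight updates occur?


Iterations per epoch = 2048 / 32 = 64
Total updates = iterations_per_epoch * epochs
= 64 * 5
= 320

320


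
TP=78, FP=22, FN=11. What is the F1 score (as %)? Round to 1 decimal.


Precision = TP / (TP + FP) = 78 / 100 = 0.78
Recall = TP / (TP + FN) = 78 / 89 = 0.8764
F1 = 2 * P * R / (P + R)
= 2 * 0.78 * 0.8764 / (0.78 + 0.8764)
= 1.3672 / 1.6564
= 0.8254
As percentage: 82.5%

82.5


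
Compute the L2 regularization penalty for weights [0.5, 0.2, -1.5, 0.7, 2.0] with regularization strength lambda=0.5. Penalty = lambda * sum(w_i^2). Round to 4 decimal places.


Squaring each weight:
0.5^2 = 0.25
0.2^2 = 0.04
(-1.5)^2 = 2.25
0.7^2 = 0.49
2.0^2 = 4.0
Sum of squares = 7.03
Penalty = 0.5 * 7.03 = 3.5150

3.5150


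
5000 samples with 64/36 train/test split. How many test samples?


Train samples = 5000 * 64% = 3200
Test samples = 5000 - 3200
= 1800

1800


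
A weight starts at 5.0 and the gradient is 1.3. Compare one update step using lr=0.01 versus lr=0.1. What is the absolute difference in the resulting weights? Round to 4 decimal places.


With lr=0.01: w_new = 5.0 - 0.01 * 1.3 = 4.987
With lr=0.1: w_new = 5.0 - 0.1 * 1.3 = 4.87
Absolute difference = |4.987 - 4.87|
= 0.1170

0.1170


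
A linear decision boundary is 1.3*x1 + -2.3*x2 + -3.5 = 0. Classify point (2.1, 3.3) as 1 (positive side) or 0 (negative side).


Compute 1.3 * 2.1 + -2.3 * 3.3 + -3.5
= 2.73 + -7.59 + -3.5
= -8.36
Since -8.36 < 0, the point is on the negative side.

0


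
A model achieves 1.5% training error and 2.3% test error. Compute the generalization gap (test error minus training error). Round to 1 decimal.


Generalization gap = test_error - train_error
= 2.3 - 1.5
= 0.8%
A small gap suggests good generalization.

0.8


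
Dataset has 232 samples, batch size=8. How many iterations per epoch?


Iterations per epoch = dataset_size / batch_size
= 232 / 8
= 29

29


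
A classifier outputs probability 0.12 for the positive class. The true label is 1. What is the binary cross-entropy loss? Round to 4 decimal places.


For y=1: Loss = -log(p)
= -log(0.12)
= -(-2.1203)
= 2.1203

2.1203


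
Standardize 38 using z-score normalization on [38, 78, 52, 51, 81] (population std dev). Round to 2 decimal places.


Mean = (38 + 78 + 52 + 51 + 81) / 5 = 60.0
Variance = sum((x_i - mean)^2) / n = 278.8
Std = sqrt(278.8) = 16.6973
Z = (x - mean) / std
= (38 - 60.0) / 16.6973
= -22.0 / 16.6973
= -1.32

-1.32


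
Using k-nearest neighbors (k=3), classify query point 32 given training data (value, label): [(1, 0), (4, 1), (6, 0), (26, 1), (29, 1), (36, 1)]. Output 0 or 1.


Distances from query 32:
Point 29 (class 1): distance = 3
Point 36 (class 1): distance = 4
Point 26 (class 1): distance = 6
K=3 nearest neighbors: classes = [1, 1, 1]
Votes for class 1: 3 / 3
Majority vote => class 1

1


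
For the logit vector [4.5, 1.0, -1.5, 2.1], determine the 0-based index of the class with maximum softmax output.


Softmax is a monotonic transformation, so it preserves the argmax.
We need to find the index of the maximum logit.
Index 0: 4.5
Index 1: 1.0
Index 2: -1.5
Index 3: 2.1
Maximum logit = 4.5 at index 0

0


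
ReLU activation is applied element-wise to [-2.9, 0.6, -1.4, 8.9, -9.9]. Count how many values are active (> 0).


ReLU(x) = max(0, x) for each element:
ReLU(-2.9) = 0
ReLU(0.6) = 0.6
ReLU(-1.4) = 0
ReLU(8.9) = 8.9
ReLU(-9.9) = 0
Active neurons (>0): 2

2


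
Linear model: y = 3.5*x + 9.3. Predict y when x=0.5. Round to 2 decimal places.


y = 3.5 * 0.5 + (9.3)
= 1.75 + (9.3)
= 11.05

11.05


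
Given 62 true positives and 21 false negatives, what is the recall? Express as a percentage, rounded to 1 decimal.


Recall = TP / (TP + FN) * 100
= 62 / (62 + 21)
= 62 / 83
= 0.747
= 74.7%

74.7


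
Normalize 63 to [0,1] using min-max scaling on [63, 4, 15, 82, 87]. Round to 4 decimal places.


Min = 4, Max = 87
Range = 87 - 4 = 83
Scaled = (x - min) / (max - min)
= (63 - 4) / 83
= 59 / 83
= 0.7108

0.7108


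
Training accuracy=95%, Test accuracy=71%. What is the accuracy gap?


Gap = train_accuracy - test_accuracy
= 95 - 71
= 24%
This large gap strongly indicates overfitting.

24


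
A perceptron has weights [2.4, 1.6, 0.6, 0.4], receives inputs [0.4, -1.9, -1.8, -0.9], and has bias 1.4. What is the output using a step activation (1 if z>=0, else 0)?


z = w . x + b
= 2.4*0.4 + 1.6*-1.9 + 0.6*-1.8 + 0.4*-0.9 + 1.4
= 0.96 + -3.04 + -1.08 + -0.36 + 1.4
= -3.52 + 1.4
= -2.12
Since z = -2.12 < 0, output = 0

0


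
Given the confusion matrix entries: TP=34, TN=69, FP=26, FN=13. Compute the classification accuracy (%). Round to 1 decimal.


Accuracy = (TP + TN) / (TP + TN + FP + FN) * 100
= (34 + 69) / (34 + 69 + 26 + 13)
= 103 / 142
= 0.7254
= 72.5%

72.5


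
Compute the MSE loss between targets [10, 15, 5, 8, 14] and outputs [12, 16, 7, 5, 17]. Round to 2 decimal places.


Differences: [-2, -1, -2, 3, -3]
Squared errors: [4, 1, 4, 9, 9]
Sum of squared errors = 27
MSE = 27 / 5 = 5.40

5.40


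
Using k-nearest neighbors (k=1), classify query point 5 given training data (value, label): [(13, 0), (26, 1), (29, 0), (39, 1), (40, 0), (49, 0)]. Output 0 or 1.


Distances from query 5:
Point 13 (class 0): distance = 8
K=1 nearest neighbors: classes = [0]
Votes for class 1: 0 / 1
Majority vote => class 0

0


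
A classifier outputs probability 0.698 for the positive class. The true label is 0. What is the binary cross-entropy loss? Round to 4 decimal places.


For y=0: Loss = -log(1-p)
= -log(1 - 0.698)
= -log(0.302)
= -(-1.1973)
= 1.1973

1.1973


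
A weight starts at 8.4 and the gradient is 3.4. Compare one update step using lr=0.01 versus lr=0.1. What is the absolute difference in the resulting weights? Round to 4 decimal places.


With lr=0.01: w_new = 8.4 - 0.01 * 3.4 = 8.366
With lr=0.1: w_new = 8.4 - 0.1 * 3.4 = 8.06
Absolute difference = |8.366 - 8.06|
= 0.3060

0.3060


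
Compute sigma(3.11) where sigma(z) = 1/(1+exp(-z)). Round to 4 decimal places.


sigmoid(z) = 1 / (1 + exp(-z))
exp(-(3.11)) = exp(-3.11) = 0.0446
1 + 0.0446 = 1.0446
1 / 1.0446 = 0.9573

0.9573


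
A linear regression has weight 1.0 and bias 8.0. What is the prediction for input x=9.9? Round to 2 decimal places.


y = 1.0 * 9.9 + (8.0)
= 9.9 + (8.0)
= 17.90

17.90


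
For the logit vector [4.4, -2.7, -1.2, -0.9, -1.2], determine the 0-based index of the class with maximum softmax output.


Softmax is a monotonic transformation, so it preserves the argmax.
We need to find the index of the maximum logit.
Index 0: 4.4
Index 1: -2.7
Index 2: -1.2
Index 3: -0.9
Index 4: -1.2
Maximum logit = 4.4 at index 0

0
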